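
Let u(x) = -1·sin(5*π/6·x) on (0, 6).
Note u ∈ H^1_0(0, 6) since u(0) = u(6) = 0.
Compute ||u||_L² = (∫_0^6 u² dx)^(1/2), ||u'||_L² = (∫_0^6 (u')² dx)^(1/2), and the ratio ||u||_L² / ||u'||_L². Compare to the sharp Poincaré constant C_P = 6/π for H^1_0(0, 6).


||u||_L² / ||u'||_L² = 6/(5*π) < C_P = 6/π.

u(x) = -1·sin(5*π/6·x), so u'(x) = -5*π*cos(5*π*x/6)/6.
Writing u(x) = A·sin(kπx/L) with A = -1 and k = 5, use ∫_0^L sin²(kπx/L) dx = L/2 and ∫_0^L cos²(kπx/L) dx = L/2.
u² = 1·sin²(5*π/6·x) and (u')² = 25*π^2/36·cos²(5*π/6·x), and each of sin², cos² integrates to L/2 = 3 over (0, 6).
∫_0^6 u² dx = 3, so ||u||_L² = sqrt(3).
∫_0^6 (u')² dx = 25*π^2/12, so ||u'||_L² = 5*sqrt(3)*π/6.
Ratio ||u||_L² / ||u'||_L² = 6/(5*π).
Sharp Poincaré constant on H^1_0(0, 6) is C_P = L/π = 6/π, achieved by sin(π/6·x).
This is the k = 5 harmonic; the ratio L/(kπ) is strictly less than C_P = L/π, consistent with the sharp inequality ||u||_L² ≤ C_P ||u'||_L².


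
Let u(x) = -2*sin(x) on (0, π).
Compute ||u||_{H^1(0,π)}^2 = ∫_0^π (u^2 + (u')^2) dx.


||u||_{H^1(0,π)}^2 = 4*π

u'(x) = -2*cos(x).
Expand u² and (u')² and integrate term by term on (0, π), using: for integers n ≥ 1, ∫_0^π sin²(nx) dx = ∫_0^π cos²(nx) dx = π/2; for n ≠ n', ∫_0^π sin(nx)sin(n'x) dx = ∫_0^π cos(nx)cos(n'x) dx = 0; and by product-to-sum, ∫_0^π sin(nx)cos(n'x) dx = ½∫_0^π [sin((n+n')x) + sin((n−n')x)] dx, which is 0 when n+n' is even and 2n/(n²−n'²) when n+n' is odd (it need not vanish on (0, π)).
  u² squared terms: (-2)²·∫sin(x)² dx = 4·π/2 = 2*π.
  So ∫_0^π u² dx = 2*π.
  (u')² squared terms: (-2)²·∫cos(x)² dx = 4·π/2 = 2*π.
  So ∫_0^π (u')² dx = 2*π.
||u||_{H^1}^2 = (2*π) + (2*π) = 4*π.


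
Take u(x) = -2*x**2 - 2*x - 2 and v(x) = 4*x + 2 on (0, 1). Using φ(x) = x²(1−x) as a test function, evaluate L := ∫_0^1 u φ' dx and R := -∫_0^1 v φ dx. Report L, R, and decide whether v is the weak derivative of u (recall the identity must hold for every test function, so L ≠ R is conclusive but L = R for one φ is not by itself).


LHS = 11/30, RHS = -11/30. No, v is not the weak derivative of u.

u(x) = -2*x**2 - 2*x - 2, classical derivative u'(x) = -4*x - 2.
φ(x) = x²(1−x), so φ'(x) = x*(2 - 3*x).
Note φ(0) = φ(1) = 0, so the boundary term u·φ vanishes.
LHS = ∫_0^1 u(x) φ'(x) dx = ∫_0^1 (6*x^4 + 2*x^3 + 2*x^2 - 4*x) dx. Term by term:
  ∫_0^1 6*x^4 dx = 6/5;  ∫_0^1 2*x^3 dx = 1/2;  ∫_0^1 2*x^2 dx = 2/3;
  ∫_0^1 -4*x dx = -2.
Sum: 6/5 + 1/2 + 2/3 − 2 = 11/30.
So LHS = 11/30.
∫_0^1 v(x) φ(x) dx = ∫_0^1 (-4*x^4 + 2*x^3 + 2*x^2) dx. Term by term:
  ∫_0^1 -4*x^4 dx = -4/5;  ∫_0^1 2*x^3 dx = 1/2;  ∫_0^1 2*x^2 dx = 2/3.
Sum: -4/5 + 1/2 + 2/3 = 11/30.
So RHS = -∫_0^1 v(x) φ(x) dx = -11/30.
LHS − RHS = 11/15 ≠ 0, so the identity fails.
(For a valid weak derivative the identity must hold for EVERY test function, in particular this one. The failure shows v is NOT the weak derivative of u.)
Correct weak derivative would be u'(x) = -4*x - 2.


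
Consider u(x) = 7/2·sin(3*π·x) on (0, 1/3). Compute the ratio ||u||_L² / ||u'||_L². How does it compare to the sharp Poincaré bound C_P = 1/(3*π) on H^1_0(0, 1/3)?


||u||_L² / ||u'||_L² = 1/(3*π) = C_P.

u(x) = 7/2·sin(3*π·x), so u'(x) = 21*π*cos(3*π*x)/2.
Writing u(x) = A·sin(kπx/L) with A = 7/2 and k = 1, use ∫_0^L sin²(kπx/L) dx = L/2 and ∫_0^L cos²(kπx/L) dx = L/2.
u² = 49/4·sin²(3*π·x) and (u')² = 441*π^2/4·cos²(3*π·x), and each of sin², cos² integrates to L/2 = 1/6 over (0, 1/3).
∫_0^1/3 u² dx = 49/24, so ||u||_L² = 7*sqrt(6)/12.
∫_0^1/3 (u')² dx = 147*π^2/8, so ||u'||_L² = 7*sqrt(6)*π/4.
Ratio ||u||_L² / ||u'||_L² = 1/(3*π).
Sharp Poincaré constant on H^1_0(0, 1/3) is C_P = L/π = 1/(3*π), achieved by sin(3*π·x).
This is the k = 1 eigenfunction (up to amplitude), so the ratio equals the sharp Poincaré constant exactly.


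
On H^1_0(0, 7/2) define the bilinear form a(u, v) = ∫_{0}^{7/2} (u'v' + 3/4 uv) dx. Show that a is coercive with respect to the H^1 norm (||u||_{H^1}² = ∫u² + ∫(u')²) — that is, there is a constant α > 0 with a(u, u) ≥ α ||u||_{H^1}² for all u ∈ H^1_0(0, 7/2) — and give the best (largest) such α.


α = (147 + 16*π^2)/(4*(4*π^2 + 49))

Coercivity of a(·,·) on H^1_0(0, 7/2) means a(u, u) ≥ α ||u||_{H^1}² for every u ∈ H^1_0.
The interval has length L = 7/2, and Poincaré/coercivity depend only on L. Here a(u, u) = ∫(u')² + (3/4)·∫u².
Here 0 < c = 3/4 < 1. The condition a(u,u) ≥ α||u||_{H^1}² reads (1−α)∫(u')² ≥ (α−c)∫u². Any admissible α is ≤ 1 (rapidly oscillating u have ∫u²/∫(u')² → 0), and α = 1 would force 0 ≥ (1−c)∫u², impossible since c < 1; so 1−α > 0. By the sharp Poincaré inequality on H^1_0 of an interval of length L, ∫(u')² ≥ (π/L)²∫u² with equality for the first sine mode sin(π(x−x₀)/L) (x₀ the left endpoint), so the inequality holds for all u iff (1−α)(π/L)² ≥ α − c, i.e. α ≤ ((π/L)² + c)/((π/L)² + 1) = (1 + c(L/π)²)/(1 + (L/π)²). With (π/L)² = 4*π^2/49 and c = 3/4, the largest admissible constant is α = ((π/L)² + c)/((π/L)² + 1).
Simplifying, α = (147 + 16*π^2)/(4*(4*π^2 + 49)).


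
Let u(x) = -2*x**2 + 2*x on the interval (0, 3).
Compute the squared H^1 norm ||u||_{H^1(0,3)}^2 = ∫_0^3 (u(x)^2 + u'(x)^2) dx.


||u||_{H^1}^2 = 762/5

The H^1 norm (squared) on an interval (0, L) is
  ||u||_{H^1}^2 = ∫_0^L u(x)^2 dx + ∫_0^L u'(x)^2 dx.
Compute u'(x) = 2 - 4*x.
Then u(x)^2 = 4*x**4 - 8*x**3 + 4*x**2 and u'(x)^2 = 16*x**2 - 16*x + 4.
Integrate each monomial from 0 to 3 using ∫_0^3 c·x^n dx = c·3^(n+1)/(n+1):
  ∫_0^3 u(x)^2 dx = ∫_0^3 (4*x^4 - 8*x^3 + 4*x^2) dx. Term by term:
    ∫_0^3 4*x^4 dx = 972/5;  ∫_0^3 -8*x^3 dx = -162;  ∫_0^3 4*x^2 dx = 36.
  Sum: 972/5 − 162 + 36 = 342/5.
  ∫_0^3 u'(x)^2 dx = ∫_0^3 (16*x^2 - 16*x + 4) dx. Term by term:
    ∫_0^3 16*x^2 dx = 144;  ∫_0^3 -16*x dx = -72;  ∫_0^3 4 dx = 12.
  Sum: 144 − 72 + 12 = 84.
Adding: ||u||_{H^1}^2 = 342/5 + 84 = 762/5.


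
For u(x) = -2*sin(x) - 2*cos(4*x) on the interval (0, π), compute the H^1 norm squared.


||u||_{H^1(0,π)}^2 = -272/15 + 38*π

u'(x) = 8*sin(4*x) - 2*cos(x).
Expand u² and (u')² and integrate term by term on (0, π), using: for integers n ≥ 1, ∫_0^π sin²(nx) dx = ∫_0^π cos²(nx) dx = π/2; for n ≠ n', ∫_0^π sin(nx)sin(n'x) dx = ∫_0^π cos(nx)cos(n'x) dx = 0; and by product-to-sum, ∫_0^π sin(nx)cos(n'x) dx = ½∫_0^π [sin((n+n')x) + sin((n−n')x)] dx, which is 0 when n+n' is even and 2n/(n²−n'²) when n+n' is odd (it need not vanish on (0, π)).
  u² squared terms: (-2)²·∫cos(4x)² dx = 4·π/2 = 2*π;  (-2)²·∫sin(x)² dx = 4·π/2 = 2*π.
  u² cross terms: 2·(-2)·(-2)·∫cos(4x)·sin(x) dx = 8·(-2/15) = -16/15.
  So ∫_0^π u² dx = 2*π + 2*π − 16/15 = -16/15 + 4*π.
  (u')² squared terms: (-2)²·∫cos(x)² dx = 4·π/2 = 2*π;  (8)²·∫sin(4x)² dx = 64·π/2 = 32*π.
  (u')² cross terms: 2·(-2)·(8)·∫cos(x)·sin(4x) dx = -32·(8/15) = -256/15.
  So ∫_0^π (u')² dx = 2*π + 32*π − 256/15 = -256/15 + 34*π.
||u||_{H^1}^2 = (-16/15 + 4*π) + (-256/15 + 34*π) = -272/15 + 38*π.


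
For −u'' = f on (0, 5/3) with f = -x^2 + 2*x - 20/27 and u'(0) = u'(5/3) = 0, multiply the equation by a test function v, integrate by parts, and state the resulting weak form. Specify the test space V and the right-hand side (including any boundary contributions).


V = H^1(0, 5/3) (no boundary constraint on v; u is determined up to an additive constant); weak form: ∫_0^5/3 u'v' dx = ∫_0^5/3 (-x^2 + 2*x - 20/27) v dx for all v ∈ V.

Multiply both sides by a test function v and integrate from 0 to 5/3:
  ∫_0^5/3 −u''(x) v(x) dx = ∫_0^5/3 f(x) v(x) dx.
Integrate the LHS by parts once:
  ∫_0^5/3 −u'' v dx = −[u'(x) v(x)]_0^5/3 + ∫_0^5/3 u'(x) v'(x) dx.
Thus ∫_0^5/3 u'(x) v'(x) dx = ∫_0^5/3 f(x) v(x) dx + [u'(x) v(x)]_0^5/3.
Choose V so that boundary terms are either known or forced to vanish.
u has homogeneous Neumann: u'(0) = u'(5/3) = 0. So [u' v]_0^5/3 = 0·v(5/3) − 0·v(0) = 0 for any v; take V = H^1(0, 5/3).
Weak formulation: find u (satisfying any essential BC) such that ∫_0^5/3 u'(x) v'(x) dx = ∫_0^5/3 f v dx for all v ∈ V (homogeneous Neumann, so boundary terms vanish).
Substituting f(x) = -x^2 + 2*x - 20/27, the right-hand side is ∫_0^5/3 (-x^2 + 2*x - 20/27) v dx.
Compatibility check (pure Neumann): taking v ≡ 1 ∈ V gives 0 = ∫_0^5/3 f dx + (0) − (0), i.e. ∫_0^5/3 f dx must equal u'(0) − u'(5/3) = 0. Indeed ∫_0^5/3 (-x^2 + 2*x - 20/27) dx = 0, so the data are compatible. The solution is then unique only up to an additive constant (fix it e.g. by requiring ∫_0^5/3 u dx = 0).


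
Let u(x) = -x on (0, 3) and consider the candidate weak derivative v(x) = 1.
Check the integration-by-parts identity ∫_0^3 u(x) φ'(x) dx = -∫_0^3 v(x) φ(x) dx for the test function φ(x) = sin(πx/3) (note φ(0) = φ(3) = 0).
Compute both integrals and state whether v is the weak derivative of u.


LHS = 6/π, RHS = -6/π. No, v is not the weak derivative of u.

u(x) = -x, classical derivative u'(x) = -1.
φ(x) = sin(πx/3), so φ'(x) = π*cos(π*x/3)/3.
Note φ(0) = φ(3) = 0, so the boundary term u·φ vanishes.
LHS = ∫_0^3 u(x) φ'(x) dx = ∫_0^3 (-π*x*cos(π*x/3)/3) dx. Term by term:
  ∫_0^3 -π*x*cos(π*x/3)/3 dx = 6/π.
So LHS = 6/π.
∫_0^3 v(x) φ(x) dx = ∫_0^3 (sin(π*x/3)) dx. Term by term:
  ∫_0^3 sin(π*x/3) dx = 6/π.
So RHS = -∫_0^3 v(x) φ(x) dx = -6/π.
LHS − RHS = 12/π ≠ 0, so the identity fails.
(For a valid weak derivative the identity must hold for EVERY test function, in particular this one. The failure shows v is NOT the weak derivative of u.)
Correct weak derivative would be u'(x) = -1.


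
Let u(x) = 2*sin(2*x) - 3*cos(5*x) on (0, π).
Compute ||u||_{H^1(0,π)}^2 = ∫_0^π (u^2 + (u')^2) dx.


||u||_{H^1(0,π)}^2 = 416/7 + 127*π

u'(x) = 15*sin(5*x) + 4*cos(2*x).
Expand u² and (u')² and integrate term by term on (0, π), using: for integers n ≥ 1, ∫_0^π sin²(nx) dx = ∫_0^π cos²(nx) dx = π/2; for n ≠ n', ∫_0^π sin(nx)sin(n'x) dx = ∫_0^π cos(nx)cos(n'x) dx = 0; and by product-to-sum, ∫_0^π sin(nx)cos(n'x) dx = ½∫_0^π [sin((n+n')x) + sin((n−n')x)] dx, which is 0 when n+n' is even and 2n/(n²−n'²) when n+n' is odd (it need not vanish on (0, π)).
  u² squared terms: (-3)²·∫cos(5x)² dx = 9·π/2 = 9*π/2;  (2)²·∫sin(2x)² dx = 4·π/2 = 2*π.
  u² cross terms: 2·(-3)·(2)·∫cos(5x)·sin(2x) dx = -12·(-4/21) = 16/7.
  So ∫_0^π u² dx = 9*π/2 + 2*π + 16/7 = 16/7 + 13*π/2.
  (u')² squared terms: (4)²·∫cos(2x)² dx = 16·π/2 = 8*π;  (15)²·∫sin(5x)² dx = 225·π/2 = 225*π/2.
  (u')² cross terms: 2·(4)·(15)·∫cos(2x)·sin(5x) dx = 120·(10/21) = 400/7.
  So ∫_0^π (u')² dx = 8*π + 225*π/2 + 400/7 = 400/7 + 241*π/2.
||u||_{H^1}^2 = (16/7 + 13*π/2) + (400/7 + 241*π/2) = 416/7 + 127*π.


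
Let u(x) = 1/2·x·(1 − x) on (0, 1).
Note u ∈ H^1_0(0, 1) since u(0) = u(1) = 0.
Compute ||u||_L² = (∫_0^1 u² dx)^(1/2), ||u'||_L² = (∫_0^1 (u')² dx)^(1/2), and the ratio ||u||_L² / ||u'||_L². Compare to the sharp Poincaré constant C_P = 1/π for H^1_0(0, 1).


||u||_L² / ||u'||_L² = sqrt(10)/10 < C_P = 1/π.

u(x) = 1/2·x·(1 − x), so u'(x) = 1/2 - x.
u(x) = 1/2·x·(1 − x) vanishes at x = 0 and x = 1, so u ∈ H^1_0(0, 1). Differentiate via the product rule and integrate the resulting polynomials term by term.
  ∫_0^1 u² dx = ∫_0^1 (x^4/4 - x^3/2 + x^2/4) dx. Term by term:
    ∫_0^1 x^4/4 dx = 1/20;  ∫_0^1 -x^3/2 dx = -1/8;  ∫_0^1 x^2/4 dx = 1/12.
  Sum: 1/20 − 1/8 + 1/12 = 1/120.
  ∫_0^1 (u')² dx = ∫_0^1 (x^2 - x + 1/4) dx. Term by term:
    ∫_0^1 x^2 dx = 1/3;  ∫_0^1 -x dx = -1/2;  ∫_0^1 1/4 dx = 1/4.
  Sum: 1/3 − 1/2 + 1/4 = 1/12.
∫_0^1 u² dx = 1/120, so ||u||_L² = sqrt(30)/60.
∫_0^1 (u')² dx = 1/12, so ||u'||_L² = sqrt(3)/6.
Ratio ||u||_L² / ||u'||_L² = sqrt(10)/10.
Sharp Poincaré constant on H^1_0(0, 1) is C_P = L/π = 1/π, achieved by sin(π·x).
A polynomial bump cannot attain the sharp Poincaré constant (only the first sine eigenfunction does), so the ratio is strictly less than C_P, consistent with ||u||_L² ≤ C_P ||u'||_L².


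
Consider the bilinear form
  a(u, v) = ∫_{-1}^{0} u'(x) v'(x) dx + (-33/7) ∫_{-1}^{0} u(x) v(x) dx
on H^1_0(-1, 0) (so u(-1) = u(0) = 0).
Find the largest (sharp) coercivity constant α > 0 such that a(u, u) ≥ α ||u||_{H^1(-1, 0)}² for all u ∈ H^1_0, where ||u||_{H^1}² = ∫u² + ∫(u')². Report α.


α = (-33/7 + π^2)/(1 + π^2)

Coercivity of a(·,·) on H^1_0(-1, 0) means a(u, u) ≥ α ||u||_{H^1}² for every u ∈ H^1_0.
The interval has length L = 1, and Poincaré/coercivity depend only on L. Here a(u, u) = ∫(u')² + (-33/7)·∫u².
Here c = -33/7 < 0 with |c| < (π/L)² = π^2, so coercivity still holds. The condition a(u,u) ≥ α||u||_{H^1}² reads (1−α)∫(u')² ≥ (α−c)∫u². Any admissible α is ≤ 1 (rapidly oscillating u have ∫u²/∫(u')² → 0), and α = 1 would force 0 ≥ (1−c)∫u², impossible since c < 1; so 1−α > 0. By the sharp Poincaré inequality on H^1_0 of an interval of length L, ∫(u')² ≥ (π/L)²∫u² with equality for the first sine mode sin(π(x−x₀)/L) (x₀ the left endpoint), so the inequality holds for all u iff (1−α)(π/L)² ≥ α − c, i.e. α ≤ ((π/L)² + c)/((π/L)² + 1) = (1 + c(L/π)²)/(1 + (L/π)²). (Direct route, valid since c ≤ 0: Poincaré gives c∫u² ≥ c(L/π)²∫(u')², so a(u,u) ≥ (1 + c(L/π)²)∫(u')², while ||u||_{H^1}² ≤ (1 + (L/π)²)∫(u')²; dividing yields the same α.) With (π/L)² = π^2 and c = -33/7, the largest admissible constant is α = ((π/L)² + c)/((π/L)² + 1).
Simplifying, α = (-33/7 + π^2)/(1 + π^2).


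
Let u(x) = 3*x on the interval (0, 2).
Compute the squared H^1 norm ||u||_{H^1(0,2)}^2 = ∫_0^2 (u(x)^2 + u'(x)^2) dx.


||u||_{H^1}^2 = 42

The H^1 norm (squared) on an interval (0, L) is
  ||u||_{H^1}^2 = ∫_0^L u(x)^2 dx + ∫_0^L u'(x)^2 dx.
Compute u'(x) = 3.
Then u(x)^2 = 9*x**2 and u'(x)^2 = 9.
Integrate each monomial from 0 to 2 using ∫_0^2 c·x^n dx = c·2^(n+1)/(n+1):
  ∫_0^2 u(x)^2 dx = ∫_0^2 (9*x^2) dx. Term by term:
    ∫_0^2 9*x^2 dx = 24.
  ∫_0^2 u'(x)^2 dx = ∫_0^2 (9) dx. Term by term:
    ∫_0^2 9 dx = 18.
Adding: ||u||_{H^1}^2 = 24 + 18 = 42.


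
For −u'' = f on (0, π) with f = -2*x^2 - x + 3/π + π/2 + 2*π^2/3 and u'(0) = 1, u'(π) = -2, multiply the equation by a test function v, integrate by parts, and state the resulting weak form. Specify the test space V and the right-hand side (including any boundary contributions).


V = H^1(0, π) (v unrestricted at boundary; u is determined up to an additive constant); weak form: ∫_0^π u'v' dx = ∫_0^π (-2*x^2 - x + 3/π + π/2 + 2*π^2/3) v dx − 2·v(π) − v(0) for all v ∈ V.

Multiply both sides by a test function v and integrate from 0 to π:
  ∫_0^π −u''(x) v(x) dx = ∫_0^π f(x) v(x) dx.
Integrate the LHS by parts once:
  ∫_0^π −u'' v dx = −[u'(x) v(x)]_0^π + ∫_0^π u'(x) v'(x) dx.
Thus ∫_0^π u'(x) v'(x) dx = ∫_0^π f(x) v(x) dx + [u'(x) v(x)]_0^π.
Choose V so that boundary terms are either known or forced to vanish.
u has inhomogeneous Neumann u'(0) = 1, u'(π) = -2. [u' v]_0^π = (-2)·v(π) − (1)·v(0) = − 2·v(π) − v(0). Take V = H^1(0, π); boundary term becomes part of RHS.
Weak formulation: find u (satisfying any essential BC) such that ∫_0^π u'(x) v'(x) dx = ∫_0^π f v dx − 2·v(π) − v(0) for all v ∈ V (Neumann data are natural BCs: they enter the RHS as boundary terms).
Substituting f(x) = -2*x^2 - x + 3/π + π/2 + 2*π^2/3, the right-hand side is ∫_0^π (-2*x^2 - x + 3/π + π/2 + 2*π^2/3) v dx − 2·v(π) − v(0).
Compatibility check (pure Neumann): taking v ≡ 1 ∈ V gives 0 = ∫_0^π f dx + (-2) − (1), i.e. ∫_0^π f dx must equal u'(0) − u'(π) = 3. Indeed ∫_0^π (-2*x^2 - x + 3/π + π/2 + 2*π^2/3) dx = 3, so the data are compatible. The solution is then unique only up to an additive constant (fix it e.g. by requiring ∫_0^π u dx = 0).


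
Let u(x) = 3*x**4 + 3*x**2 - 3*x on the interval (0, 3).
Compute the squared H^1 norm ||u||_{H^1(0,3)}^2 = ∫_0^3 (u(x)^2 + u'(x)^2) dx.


||u||_{H^1}^2 = 5179491/70

The H^1 norm (squared) on an interval (0, L) is
  ||u||_{H^1}^2 = ∫_0^L u(x)^2 dx + ∫_0^L u'(x)^2 dx.
Compute u'(x) = 12*x**3 + 6*x - 3.
Then u(x)^2 = 9*x**8 + 18*x**6 - 18*x**5 + 9*x**4 - 18*x**3 + 9*x**2 and u'(x)^2 = 144*x**6 + 144*x**4 - 72*x**3 + 36*x**2 - 36*x + 9.
Integrate each monomial from 0 to 3 using ∫_0^3 c·x^n dx = c·3^(n+1)/(n+1):
  ∫_0^3 u(x)^2 dx = ∫_0^3 (9*x^8 + 18*x^6 - 18*x^5 + 9*x^4 - 18*x^3 + 9*x^2) dx. Term by term:
    ∫_0^3 9*x^8 dx = 19683;  ∫_0^3 18*x^6 dx = 39366/7;  ∫_0^3 -18*x^5 dx = -2187;
    ∫_0^3 9*x^4 dx = 2187/5;  ∫_0^3 -18*x^3 dx = -729/2;  ∫_0^3 9*x^2 dx = 81.
  Sum: 19683 + 39366/7 − 2187 + 2187/5 − 729/2 + 81 = 1629153/70.
  ∫_0^3 u'(x)^2 dx = ∫_0^3 (144*x^6 + 144*x^4 - 72*x^3 + 36*x^2 - 36*x + 9) dx. Term by term:
    ∫_0^3 144*x^6 dx = 314928/7;  ∫_0^3 144*x^4 dx = 34992/5;  ∫_0^3 -72*x^3 dx = -1458;
    ∫_0^3 36*x^2 dx = 324;  ∫_0^3 -36*x dx = -162;  ∫_0^3 9 dx = 27.
  Sum: 314928/7 + 34992/5 − 1458 + 324 − 162 + 27 = 1775169/35.
Adding: ||u||_{H^1}^2 = 1629153/70 + 1775169/35 = 5179491/70.


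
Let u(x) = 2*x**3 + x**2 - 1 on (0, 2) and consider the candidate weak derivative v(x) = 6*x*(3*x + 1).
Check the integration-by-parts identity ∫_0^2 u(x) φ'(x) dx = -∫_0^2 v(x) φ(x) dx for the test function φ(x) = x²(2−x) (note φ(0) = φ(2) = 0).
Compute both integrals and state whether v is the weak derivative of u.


LHS = -16, RHS = -48. No, v is not the weak derivative of u.

u(x) = 2*x**3 + x**2 - 1, classical derivative u'(x) = 6*x**2 + 2*x.
φ(x) = x²(2−x), so φ'(x) = x*(4 - 3*x).
Note φ(0) = φ(2) = 0, so the boundary term u·φ vanishes.
LHS = ∫_0^2 u(x) φ'(x) dx = ∫_0^2 (-6*x^5 + 5*x^4 + 4*x^3 + 3*x^2 - 4*x) dx. Term by term:
  ∫_0^2 -6*x^5 dx = -64;  ∫_0^2 5*x^4 dx = 32;  ∫_0^2 4*x^3 dx = 16;
  ∫_0^2 3*x^2 dx = 8;  ∫_0^2 -4*x dx = -8.
Sum: -64 + 32 + 16 + 8 − 8 = -16.
So LHS = -16.
∫_0^2 v(x) φ(x) dx = ∫_0^2 (-18*x^5 + 30*x^4 + 12*x^3) dx. Term by term:
  ∫_0^2 -18*x^5 dx = -192;  ∫_0^2 30*x^4 dx = 192;  ∫_0^2 12*x^3 dx = 48.
Sum: -192 + 192 + 48 = 48.
So RHS = -∫_0^2 v(x) φ(x) dx = -48.
LHS − RHS = 32 ≠ 0, so the identity fails.
(For a valid weak derivative the identity must hold for EVERY test function, in particular this one. The failure shows v is NOT the weak derivative of u.)
Correct weak derivative would be u'(x) = 6*x**2 + 2*x.


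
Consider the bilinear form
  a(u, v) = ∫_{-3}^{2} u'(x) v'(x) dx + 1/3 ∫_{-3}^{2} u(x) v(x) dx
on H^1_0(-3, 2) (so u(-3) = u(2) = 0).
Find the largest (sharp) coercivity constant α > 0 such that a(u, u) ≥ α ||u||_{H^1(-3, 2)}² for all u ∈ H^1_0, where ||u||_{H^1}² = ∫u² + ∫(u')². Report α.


α = (25/3 + π^2)/(π^2 + 25)

Coercivity of a(·,·) on H^1_0(-3, 2) means a(u, u) ≥ α ||u||_{H^1}² for every u ∈ H^1_0.
The interval has length L = 5, and Poincaré/coercivity depend only on L. Here a(u, u) = ∫(u')² + (1/3)·∫u².
Here 0 < c = 1/3 < 1. The condition a(u,u) ≥ α||u||_{H^1}² reads (1−α)∫(u')² ≥ (α−c)∫u². Any admissible α is ≤ 1 (rapidly oscillating u have ∫u²/∫(u')² → 0), and α = 1 would force 0 ≥ (1−c)∫u², impossible since c < 1; so 1−α > 0. By the sharp Poincaré inequality on H^1_0 of an interval of length L, ∫(u')² ≥ (π/L)²∫u² with equality for the first sine mode sin(π(x−x₀)/L) (x₀ the left endpoint), so the inequality holds for all u iff (1−α)(π/L)² ≥ α − c, i.e. α ≤ ((π/L)² + c)/((π/L)² + 1) = (1 + c(L/π)²)/(1 + (L/π)²). With (π/L)² = π^2/25 and c = 1/3, the largest admissible constant is α = ((π/L)² + c)/((π/L)² + 1).
Simplifying, α = (25/3 + π^2)/(π^2 + 25).


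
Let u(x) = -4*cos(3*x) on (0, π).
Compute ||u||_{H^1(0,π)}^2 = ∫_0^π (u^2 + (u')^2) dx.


||u||_{H^1(0,π)}^2 = 80*π

u'(x) = 12*sin(3*x).
Expand u² and (u')² and integrate term by term on (0, π), using: for integers n ≥ 1, ∫_0^π sin²(nx) dx = ∫_0^π cos²(nx) dx = π/2; for n ≠ n', ∫_0^π sin(nx)sin(n'x) dx = ∫_0^π cos(nx)cos(n'x) dx = 0; and by product-to-sum, ∫_0^π sin(nx)cos(n'x) dx = ½∫_0^π [sin((n+n')x) + sin((n−n')x)] dx, which is 0 when n+n' is even and 2n/(n²−n'²) when n+n' is odd (it need not vanish on (0, π)).
  u² squared terms: (-4)²·∫cos(3x)² dx = 16·π/2 = 8*π.
  So ∫_0^π u² dx = 8*π.
  (u')² squared terms: (12)²·∫sin(3x)² dx = 144·π/2 = 72*π.
  So ∫_0^π (u')² dx = 72*π.
||u||_{H^1}^2 = (8*π) + (72*π) = 80*π.


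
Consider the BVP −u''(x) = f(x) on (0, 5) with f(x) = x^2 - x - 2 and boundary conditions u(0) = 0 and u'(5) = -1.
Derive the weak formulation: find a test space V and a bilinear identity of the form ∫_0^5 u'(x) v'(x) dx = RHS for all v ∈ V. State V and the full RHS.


V = {v ∈ H^1(0, 5) : v(0) = 0} (test functions vanish at x = 0 where u is specified); weak form: ∫_0^5 u'v' dx = ∫_0^5 (x^2 - x - 2) v dx − v(5) for all v ∈ V.

Multiply both sides by a test function v and integrate from 0 to 5:
  ∫_0^5 −u''(x) v(x) dx = ∫_0^5 f(x) v(x) dx.
Integrate the LHS by parts once:
  ∫_0^5 −u'' v dx = −[u'(x) v(x)]_0^5 + ∫_0^5 u'(x) v'(x) dx.
Thus ∫_0^5 u'(x) v'(x) dx = ∫_0^5 f(x) v(x) dx + [u'(x) v(x)]_0^5.
Choose V so that boundary terms are either known or forced to vanish.
Mixed BC: u(0) = 0 (Dirichlet) and u'(5) = -1 (Neumann). Define V = {v ∈ H^1(0, 5) : v(0) = 0}. Then [u' v]_0^5 = u'(5)·v(5) − u'(0)·0 = − v(5).
Weak formulation: find u (satisfying any essential BC) such that ∫_0^5 u'(x) v'(x) dx = ∫_0^5 f v dx − v(5) for all v ∈ V (Dirichlet at 0 absorbed into V; Neumann datum at x = 5 contributes the boundary term).
Substituting f(x) = x^2 - x - 2, the right-hand side is ∫_0^5 (x^2 - x - 2) v dx − v(5).


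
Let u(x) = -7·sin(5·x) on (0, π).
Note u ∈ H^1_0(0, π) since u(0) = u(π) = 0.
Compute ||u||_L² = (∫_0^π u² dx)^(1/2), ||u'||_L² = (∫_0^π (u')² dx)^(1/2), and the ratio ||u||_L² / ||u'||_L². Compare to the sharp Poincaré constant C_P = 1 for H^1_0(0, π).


||u||_L² / ||u'||_L² = 1/5 < C_P = 1.

u(x) = -7·sin(5·x), so u'(x) = -35*cos(5*x).
Writing u(x) = A·sin(kπx/L) with A = -7 and k = 5, use ∫_0^L sin²(kπx/L) dx = L/2 and ∫_0^L cos²(kπx/L) dx = L/2.
u² = 49·sin²(5·x) and (u')² = 1225·cos²(5·x), and each of sin², cos² integrates to L/2 = π/2 over (0, π).
∫_0^π u² dx = 49*π/2, so ||u||_L² = 7*sqrt(2)*sqrt(π)/2.
∫_0^π (u')² dx = 1225*π/2, so ||u'||_L² = 35*sqrt(2)*sqrt(π)/2.
Ratio ||u||_L² / ||u'||_L² = 1/5.
Sharp Poincaré constant on H^1_0(0, π) is C_P = L/π = 1, achieved by sin(x).
This is the k = 5 harmonic; the ratio L/(kπ) is strictly less than C_P = L/π, consistent with the sharp inequality ||u||_L² ≤ C_P ||u'||_L².


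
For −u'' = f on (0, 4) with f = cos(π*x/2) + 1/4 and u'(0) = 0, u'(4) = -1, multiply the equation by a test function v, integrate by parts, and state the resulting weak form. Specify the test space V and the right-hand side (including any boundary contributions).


V = H^1(0, 4) (v unrestricted at boundary; u is determined up to an additive constant); weak form: ∫_0^4 u'v' dx = ∫_0^4 (cos(π*x/2) + 1/4) v dx − v(4) for all v ∈ V.

Multiply both sides by a test function v and integrate from 0 to 4:
  ∫_0^4 −u''(x) v(x) dx = ∫_0^4 f(x) v(x) dx.
Integrate the LHS by parts once:
  ∫_0^4 −u'' v dx = −[u'(x) v(x)]_0^4 + ∫_0^4 u'(x) v'(x) dx.
Thus ∫_0^4 u'(x) v'(x) dx = ∫_0^4 f(x) v(x) dx + [u'(x) v(x)]_0^4.
Choose V so that boundary terms are either known or forced to vanish.
u has inhomogeneous Neumann u'(0) = 0, u'(4) = -1. [u' v]_0^4 = (-1)·v(4) − (0)·v(0) = − v(4). Take V = H^1(0, 4); boundary term becomes part of RHS.
Weak formulation: find u (satisfying any essential BC) such that ∫_0^4 u'(x) v'(x) dx = ∫_0^4 f v dx − v(4) for all v ∈ V (Neumann data are natural BCs: they enter the RHS as boundary terms).
Substituting f(x) = cos(π*x/2) + 1/4, the right-hand side is ∫_0^4 (cos(π*x/2) + 1/4) v dx − v(4).
Compatibility check (pure Neumann): taking v ≡ 1 ∈ V gives 0 = ∫_0^4 f dx + (-1) − (0), i.e. ∫_0^4 f dx must equal u'(0) − u'(4) = 1. Indeed ∫_0^4 (cos(π*x/2) + 1/4) dx = 1, so the data are compatible. The solution is then unique only up to an additive constant (fix it e.g. by requiring ∫_0^4 u dx = 0).


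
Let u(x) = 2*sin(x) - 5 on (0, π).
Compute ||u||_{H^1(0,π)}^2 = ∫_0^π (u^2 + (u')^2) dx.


||u||_{H^1(0,π)}^2 = -40 + 29*π

u'(x) = 2*cos(x).
Expand u² and (u')² and integrate term by term on (0, π), using: for integers n ≥ 1, ∫_0^π sin²(nx) dx = ∫_0^π cos²(nx) dx = π/2; for n ≠ n', ∫_0^π sin(nx)sin(n'x) dx = ∫_0^π cos(nx)cos(n'x) dx = 0; and by product-to-sum, ∫_0^π sin(nx)cos(n'x) dx = ½∫_0^π [sin((n+n')x) + sin((n−n')x)] dx, which is 0 when n+n' is even and 2n/(n²−n'²) when n+n' is odd (it need not vanish on (0, π)). For the constant mode: ∫_0^π 1 dx = π, ∫_0^π cos(nx) dx = 0, ∫_0^π sin(nx) dx = (1−(−1)^n)/n.
  u² squared terms: (-5)²·∫1 dx = 25·π = 25*π;  (2)²·∫sin(x)² dx = 4·π/2 = 2*π.
  u² cross terms: 2·(-5)·(2)·∫1·sin(x) dx = -20·(2) = -40.
  So ∫_0^π u² dx = 25*π + 2*π − 40 = -40 + 27*π.
  (u')² squared terms: (2)²·∫cos(x)² dx = 4·π/2 = 2*π.
  So ∫_0^π (u')² dx = 2*π.
||u||_{H^1}^2 = (-40 + 27*π) + (2*π) = -40 + 29*π.


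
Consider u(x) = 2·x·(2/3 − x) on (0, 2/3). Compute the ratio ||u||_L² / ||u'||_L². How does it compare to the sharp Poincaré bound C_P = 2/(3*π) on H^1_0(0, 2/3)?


||u||_L² / ||u'||_L² = sqrt(10)/15 < C_P = 2/(3*π).

u(x) = 2·x·(2/3 − x), so u'(x) = 4/3 - 4*x.
u(x) = 2·x·(2/3 − x) vanishes at x = 0 and x = 2/3, so u ∈ H^1_0(0, 2/3). Differentiate via the product rule and integrate the resulting polynomials term by term.
  ∫_0^2/3 u² dx = ∫_0^2/3 (4*x^4 - 16*x^3/3 + 16*x^2/9) dx. Term by term:
    ∫_0^2/3 4*x^4 dx = 128/1215;  ∫_0^2/3 -16*x^3/3 dx = -64/243;  ∫_0^2/3 16*x^2/9 dx = 128/729.
  Sum: 128/1215 − 64/243 + 128/729 = 64/3645.
  ∫_0^2/3 (u')² dx = ∫_0^2/3 (16*x^2 - 32*x/3 + 16/9) dx. Term by term:
    ∫_0^2/3 16*x^2 dx = 128/81;  ∫_0^2/3 -32*x/3 dx = -64/27;  ∫_0^2/3 16/9 dx = 32/27.
  Sum: 128/81 − 64/27 + 32/27 = 32/81.
∫_0^2/3 u² dx = 64/3645, so ||u||_L² = 8*sqrt(5)/135.
∫_0^2/3 (u')² dx = 32/81, so ||u'||_L² = 4*sqrt(2)/9.
Ratio ||u||_L² / ||u'||_L² = sqrt(10)/15.
Sharp Poincaré constant on H^1_0(0, 2/3) is C_P = L/π = 2/(3*π), achieved by sin(3*π/2·x).
A polynomial bump cannot attain the sharp Poincaré constant (only the first sine eigenfunction does), so the ratio is strictly less than C_P, consistent with ||u||_L² ≤ C_P ||u'||_L².


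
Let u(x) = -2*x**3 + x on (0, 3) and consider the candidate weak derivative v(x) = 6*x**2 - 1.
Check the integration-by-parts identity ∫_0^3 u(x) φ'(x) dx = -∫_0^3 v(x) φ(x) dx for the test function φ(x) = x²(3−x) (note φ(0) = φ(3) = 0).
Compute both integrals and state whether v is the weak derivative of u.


LHS = 2781/20, RHS = -2781/20. No, v is not the weak derivative of u.

u(x) = -2*x**3 + x, classical derivative u'(x) = 1 - 6*x**2.
φ(x) = x²(3−x), so φ'(x) = 3*x*(2 - x).
Note φ(0) = φ(3) = 0, so the boundary term u·φ vanishes.
LHS = ∫_0^3 u(x) φ'(x) dx = ∫_0^3 (6*x^5 - 12*x^4 - 3*x^3 + 6*x^2) dx. Term by term:
  ∫_0^3 6*x^5 dx = 729;  ∫_0^3 -12*x^4 dx = -2916/5;  ∫_0^3 -3*x^3 dx = -243/4;
  ∫_0^3 6*x^2 dx = 54.
Sum: 729 − 2916/5 − 243/4 + 54 = 2781/20.
So LHS = 2781/20.
∫_0^3 v(x) φ(x) dx = ∫_0^3 (-6*x^5 + 18*x^4 + x^3 - 3*x^2) dx. Term by term:
  ∫_0^3 -6*x^5 dx = -729;  ∫_0^3 18*x^4 dx = 4374/5;  ∫_0^3 x^3 dx = 81/4;
  ∫_0^3 -3*x^2 dx = -27.
Sum: -729 + 4374/5 + 81/4 − 27 = 2781/20.
So RHS = -∫_0^3 v(x) φ(x) dx = -2781/20.
LHS − RHS = 2781/10 ≠ 0, so the identity fails.
(For a valid weak derivative the identity must hold for EVERY test function, in particular this one. The failure shows v is NOT the weak derivative of u.)
Correct weak derivative would be u'(x) = 1 - 6*x**2.


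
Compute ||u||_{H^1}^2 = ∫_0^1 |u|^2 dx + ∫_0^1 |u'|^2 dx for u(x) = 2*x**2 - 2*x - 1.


||u||_{H^1}^2 = 47/15

The H^1 norm (squared) on an interval (0, L) is
  ||u||_{H^1}^2 = ∫_0^L u(x)^2 dx + ∫_0^L u'(x)^2 dx.
Compute u'(x) = 4*x - 2.
Then u(x)^2 = 4*x**4 - 8*x**3 + 4*x + 1 and u'(x)^2 = 16*x**2 - 16*x + 4.
Integrate each monomial from 0 to 1 using ∫_0^1 c·x^n dx = c·1^(n+1)/(n+1):
  ∫_0^1 u(x)^2 dx = ∫_0^1 (4*x^4 - 8*x^3 + 4*x + 1) dx. Term by term:
    ∫_0^1 4*x^4 dx = 4/5;  ∫_0^1 -8*x^3 dx = -2;  ∫_0^1 4*x dx = 2;
    ∫_0^1 1 dx = 1.
  Sum: 4/5 − 2 + 2 + 1 = 9/5.
  ∫_0^1 u'(x)^2 dx = ∫_0^1 (16*x^2 - 16*x + 4) dx. Term by term:
    ∫_0^1 16*x^2 dx = 16/3;  ∫_0^1 -16*x dx = -8;  ∫_0^1 4 dx = 4.
  Sum: 16/3 − 8 + 4 = 4/3.
Adding: ||u||_{H^1}^2 = 9/5 + 4/3 = 47/15.


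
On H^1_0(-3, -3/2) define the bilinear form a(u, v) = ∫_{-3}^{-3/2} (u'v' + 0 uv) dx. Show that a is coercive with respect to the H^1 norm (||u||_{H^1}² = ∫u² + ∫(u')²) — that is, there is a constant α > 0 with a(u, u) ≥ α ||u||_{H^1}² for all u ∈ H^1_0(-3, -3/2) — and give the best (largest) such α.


α = 4*π^2/(9 + 4*π^2)

Coercivity of a(·,·) on H^1_0(-3, -3/2) means a(u, u) ≥ α ||u||_{H^1}² for every u ∈ H^1_0.
The interval has length L = 3/2, and Poincaré/coercivity depend only on L. Here a(u, u) = ∫(u')² + (0)·∫u².
Here c = 0, so a(u,u) = ∫(u')² alone. The condition a(u,u) ≥ α||u||_{H^1}² reads (1−α)∫(u')² ≥ (α−c)∫u². Any admissible α is ≤ 1 (rapidly oscillating u have ∫u²/∫(u')² → 0), and α = 1 would force 0 ≥ (1−c)∫u², impossible since c < 1; so 1−α > 0. By the sharp Poincaré inequality on H^1_0 of an interval of length L, ∫(u')² ≥ (π/L)²∫u² with equality for the first sine mode sin(π(x−x₀)/L) (x₀ the left endpoint), so the inequality holds for all u iff (1−α)(π/L)² ≥ α − c, i.e. α ≤ ((π/L)² + c)/((π/L)² + 1) = (1 + c(L/π)²)/(1 + (L/π)²). (Direct route, valid since c ≤ 0: Poincaré gives c∫u² ≥ c(L/π)²∫(u')², so a(u,u) ≥ (1 + c(L/π)²)∫(u')², while ||u||_{H^1}² ≤ (1 + (L/π)²)∫(u')²; dividing yields the same α.) With (π/L)² = 4*π^2/9 and c = 0, the largest admissible constant is α = ((π/L)² + c)/((π/L)² + 1).
Simplifying, α = 4*π^2/(9 + 4*π^2).


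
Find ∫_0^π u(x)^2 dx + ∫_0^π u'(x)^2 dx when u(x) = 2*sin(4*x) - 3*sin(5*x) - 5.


||u||_{H^1(0,π)}^2 = 12 + 176*π

u'(x) = 8*cos(4*x) - 15*cos(5*x).
Expand u² and (u')² and integrate term by term on (0, π), using: for integers n ≥ 1, ∫_0^π sin²(nx) dx = ∫_0^π cos²(nx) dx = π/2; for n ≠ n', ∫_0^π sin(nx)sin(n'x) dx = ∫_0^π cos(nx)cos(n'x) dx = 0; and by product-to-sum, ∫_0^π sin(nx)cos(n'x) dx = ½∫_0^π [sin((n+n')x) + sin((n−n')x)] dx, which is 0 when n+n' is even and 2n/(n²−n'²) when n+n' is odd (it need not vanish on (0, π)). For the constant mode: ∫_0^π 1 dx = π, ∫_0^π cos(nx) dx = 0, ∫_0^π sin(nx) dx = (1−(−1)^n)/n.
  u² squared terms: (-5)²·∫1 dx = 25·π = 25*π;  (-3)²·∫sin(5x)² dx = 9·π/2 = 9*π/2;  (2)²·∫sin(4x)² dx = 4·π/2 = 2*π.
  u² cross terms: 2·(-5)·(-3)·∫1·sin(5x) dx = 30·(2/5) = 12;  2·(-5)·(2)·∫1·sin(4x) dx = -20·(0) = 0;  2·(-3)·(2)·∫sin(5x)·sin(4x) dx = -12·(0) = 0.
  So ∫_0^π u² dx = 25*π + 9*π/2 + 2*π + 12 + 0 + 0 = 12 + 63*π/2.
  (u')² squared terms: (-15)²·∫cos(5x)² dx = 225·π/2 = 225*π/2;  (8)²·∫cos(4x)² dx = 64·π/2 = 32*π.
  (u')² cross terms: 2·(-15)·(8)·∫cos(5x)·cos(4x) dx = -240·(0) = 0.
  So ∫_0^π (u')² dx = 225*π/2 + 32*π + 0 = 289*π/2.
||u||_{H^1}^2 = (12 + 63*π/2) + (289*π/2) = 12 + 176*π.


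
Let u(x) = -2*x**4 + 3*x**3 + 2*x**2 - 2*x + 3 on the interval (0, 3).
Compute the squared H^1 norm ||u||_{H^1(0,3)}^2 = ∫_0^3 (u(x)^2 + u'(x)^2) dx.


||u||_{H^1}^2 = 216582/35

The H^1 norm (squared) on an interval (0, L) is
  ||u||_{H^1}^2 = ∫_0^L u(x)^2 dx + ∫_0^L u'(x)^2 dx.
Compute u'(x) = -8*x**3 + 9*x**2 + 4*x - 2.
Then u(x)^2 = 4*x**8 - 12*x**7 + x**6 + 20*x**5 - 20*x**4 + 10*x**3 + 16*x**2 - 12*x + 9 and u'(x)^2 = 64*x**6 - 144*x**5 + 17*x**4 + 104*x**3 - 20*x**2 - 16*x + 4.
Integrate each monomial from 0 to 3 using ∫_0^3 c·x^n dx = c·3^(n+1)/(n+1):
  ∫_0^3 u(x)^2 dx = ∫_0^3 (4*x^8 - 12*x^7 + x^6 + 20*x^5 - 20*x^4 + 10*x^3 + 16*x^2 - 12*x + 9) dx. Term by term:
    ∫_0^3 4*x^8 dx = 8748;  ∫_0^3 -12*x^7 dx = -19683/2;  ∫_0^3 x^6 dx = 2187/7;
    ∫_0^3 20*x^5 dx = 2430;  ∫_0^3 -20*x^4 dx = -972;  ∫_0^3 10*x^3 dx = 405/2;
    ∫_0^3 16*x^2 dx = 144;  ∫_0^3 -12*x dx = -54;  ∫_0^3 9 dx = 27.
  Sum: 8748 − 19683/2 + 2187/7 + 2430 − 972 + 405/2 + 144 − 54 + 27 = 6975/7.
  ∫_0^3 u'(x)^2 dx = ∫_0^3 (64*x^6 - 144*x^5 + 17*x^4 + 104*x^3 - 20*x^2 - 16*x + 4) dx. Term by term:
    ∫_0^3 64*x^6 dx = 139968/7;  ∫_0^3 -144*x^5 dx = -17496;  ∫_0^3 17*x^4 dx = 4131/5;
    ∫_0^3 104*x^3 dx = 2106;  ∫_0^3 -20*x^2 dx = -180;  ∫_0^3 -16*x dx = -72;
    ∫_0^3 4 dx = 12.
  Sum: 139968/7 − 17496 + 4131/5 + 2106 − 180 − 72 + 12 = 181707/35.
Adding: ||u||_{H^1}^2 = 6975/7 + 181707/35 = 216582/35.


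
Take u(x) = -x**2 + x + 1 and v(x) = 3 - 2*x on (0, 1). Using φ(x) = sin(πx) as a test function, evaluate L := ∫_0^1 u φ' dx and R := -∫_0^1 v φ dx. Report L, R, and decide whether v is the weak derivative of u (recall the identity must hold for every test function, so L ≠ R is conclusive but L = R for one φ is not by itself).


LHS = 0, RHS = -4/π. No, v is not the weak derivative of u.

u(x) = -x**2 + x + 1, classical derivative u'(x) = 1 - 2*x.
φ(x) = sin(πx), so φ'(x) = π*cos(π*x).
Note φ(0) = φ(1) = 0, so the boundary term u·φ vanishes.
LHS = ∫_0^1 u(x) φ'(x) dx = ∫_0^1 (-π*x^2*cos(π*x) + π*x*cos(π*x) + π*cos(π*x)) dx. Term by term:
  ∫_0^1 π*cos(π*x) dx = 0;  ∫_0^1 π*x*cos(π*x) dx = -2/π;  ∫_0^1 -π*x^2*cos(π*x) dx = 2/π.
Sum: 0 − 2/π + 2/π = 0.
So LHS = 0.
∫_0^1 v(x) φ(x) dx = ∫_0^1 (-2*x*sin(π*x) + 3*sin(π*x)) dx. Term by term:
  ∫_0^1 3*sin(π*x) dx = 6/π;  ∫_0^1 -2*x*sin(π*x) dx = -2/π.
Sum: 6/π − 2/π = 4/π.
So RHS = -∫_0^1 v(x) φ(x) dx = -4/π.
LHS − RHS = 4/π ≠ 0, so the identity fails.
(For a valid weak derivative the identity must hold for EVERY test function, in particular this one. The failure shows v is NOT the weak derivative of u.)
Correct weak derivative would be u'(x) = 1 - 2*x.


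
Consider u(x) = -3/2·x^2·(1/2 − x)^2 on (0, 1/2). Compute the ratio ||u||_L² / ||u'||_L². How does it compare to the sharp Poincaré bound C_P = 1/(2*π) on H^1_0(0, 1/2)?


||u||_L² / ||u'||_L² = sqrt(3)/12 < C_P = 1/(2*π).

u(x) = -3/2·x^2·(1/2 − x)^2, so u'(x) = 3*x*(-8*x^2 + 6*x - 1)/4.
u(x) = -3/2·x^2·(1/2 − x)^2 vanishes at x = 0 and x = 1/2, so u ∈ H^1_0(0, 1/2). Differentiate via the product rule and integrate the resulting polynomials term by term.
  ∫_0^1/2 u² dx = ∫_0^1/2 (9*x^8/4 - 9*x^7/2 + 27*x^6/8 - 9*x^5/8 + 9*x^4/64) dx. Term by term:
    ∫_0^1/2 9*x^8/4 dx = 1/2048;  ∫_0^1/2 -9*x^7/2 dx = -9/4096;  ∫_0^1/2 27*x^6/8 dx = 27/7168;
    ∫_0^1/2 -9*x^5/8 dx = -3/1024;  ∫_0^1/2 9*x^4/64 dx = 9/10240.
  Sum: 1/2048 − 9/4096 + 27/7168 − 3/1024 + 9/10240 = 1/143360.
  ∫_0^1/2 (u')² dx = ∫_0^1/2 (36*x^6 - 54*x^5 + 117*x^4/4 - 27*x^3/4 + 9*x^2/16) dx. Term by term:
    ∫_0^1/2 36*x^6 dx = 9/224;  ∫_0^1/2 -54*x^5 dx = -9/64;  ∫_0^1/2 117*x^4/4 dx = 117/640;
    ∫_0^1/2 -27*x^3/4 dx = -27/256;  ∫_0^1/2 9*x^2/16 dx = 3/128.
  Sum: 9/224 − 9/64 + 117/640 − 27/256 + 3/128 = 3/8960.
∫_0^1/2 u² dx = 1/143360, so ||u||_L² = sqrt(35)/2240.
∫_0^1/2 (u')² dx = 3/8960, so ||u'||_L² = sqrt(105)/560.
Ratio ||u||_L² / ||u'||_L² = sqrt(3)/12.
Sharp Poincaré constant on H^1_0(0, 1/2) is C_P = L/π = 1/(2*π), achieved by sin(2*π·x).
A polynomial bump cannot attain the sharp Poincaré constant (only the first sine eigenfunction does), so the ratio is strictly less than C_P, consistent with ||u||_L² ≤ C_P ||u'||_L².


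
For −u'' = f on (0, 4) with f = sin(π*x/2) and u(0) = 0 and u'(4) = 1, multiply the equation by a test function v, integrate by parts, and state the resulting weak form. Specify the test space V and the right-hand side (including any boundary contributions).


V = {v ∈ H^1(0, 4) : v(0) = 0} (test functions vanish at x = 0 where u is specified); weak form: ∫_0^4 u'v' dx = ∫_0^4 (sin(π*x/2)) v dx + v(4) for all v ∈ V.

Multiply both sides by a test function v and integrate from 0 to 4:
  ∫_0^4 −u''(x) v(x) dx = ∫_0^4 f(x) v(x) dx.
Integrate the LHS by parts once:
  ∫_0^4 −u'' v dx = −[u'(x) v(x)]_0^4 + ∫_0^4 u'(x) v'(x) dx.
Thus ∫_0^4 u'(x) v'(x) dx = ∫_0^4 f(x) v(x) dx + [u'(x) v(x)]_0^4.
Choose V so that boundary terms are either known or forced to vanish.
Mixed BC: u(0) = 0 (Dirichlet) and u'(4) = 1 (Neumann). Define V = {v ∈ H^1(0, 4) : v(0) = 0}. Then [u' v]_0^4 = u'(4)·v(4) − u'(0)·0 = v(4).
Weak formulation: find u (satisfying any essential BC) such that ∫_0^4 u'(x) v'(x) dx = ∫_0^4 f v dx + v(4) for all v ∈ V (Dirichlet at 0 absorbed into V; Neumann datum at x = 4 contributes the boundary term).
Substituting f(x) = sin(π*x/2), the right-hand side is ∫_0^4 (sin(π*x/2)) v dx + v(4).


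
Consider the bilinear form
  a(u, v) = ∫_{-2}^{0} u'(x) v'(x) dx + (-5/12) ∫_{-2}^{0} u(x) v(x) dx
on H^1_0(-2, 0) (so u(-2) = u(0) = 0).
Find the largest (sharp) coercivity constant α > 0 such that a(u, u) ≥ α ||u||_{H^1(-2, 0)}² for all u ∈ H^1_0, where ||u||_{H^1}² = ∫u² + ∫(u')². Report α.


α = (-5/3 + π^2)/(4 + π^2)

Coercivity of a(·,·) on H^1_0(-2, 0) means a(u, u) ≥ α ||u||_{H^1}² for every u ∈ H^1_0.
The interval has length L = 2, and Poincaré/coercivity depend only on L. Here a(u, u) = ∫(u')² + (-5/12)·∫u².
Here c = -5/12 < 0 with |c| < (π/L)² = π^2/4, so coercivity still holds. The condition a(u,u) ≥ α||u||_{H^1}² reads (1−α)∫(u')² ≥ (α−c)∫u². Any admissible α is ≤ 1 (rapidly oscillating u have ∫u²/∫(u')² → 0), and α = 1 would force 0 ≥ (1−c)∫u², impossible since c < 1; so 1−α > 0. By the sharp Poincaré inequality on H^1_0 of an interval of length L, ∫(u')² ≥ (π/L)²∫u² with equality for the first sine mode sin(π(x−x₀)/L) (x₀ the left endpoint), so the inequality holds for all u iff (1−α)(π/L)² ≥ α − c, i.e. α ≤ ((π/L)² + c)/((π/L)² + 1) = (1 + c(L/π)²)/(1 + (L/π)²). (Direct route, valid since c ≤ 0: Poincaré gives c∫u² ≥ c(L/π)²∫(u')², so a(u,u) ≥ (1 + c(L/π)²)∫(u')², while ||u||_{H^1}² ≤ (1 + (L/π)²)∫(u')²; dividing yields the same α.) With (π/L)² = π^2/4 and c = -5/12, the largest admissible constant is α = ((π/L)² + c)/((π/L)² + 1).
Simplifying, α = (-5/3 + π^2)/(4 + π^2).


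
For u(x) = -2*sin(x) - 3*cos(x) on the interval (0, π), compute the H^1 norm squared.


||u||_{H^1(0,π)}^2 = 13*π

u'(x) = 3*sin(x) - 2*cos(x).
Expand u² and (u')² and integrate term by term on (0, π), using: for integers n ≥ 1, ∫_0^π sin²(nx) dx = ∫_0^π cos²(nx) dx = π/2; for n ≠ n', ∫_0^π sin(nx)sin(n'x) dx = ∫_0^π cos(nx)cos(n'x) dx = 0; and by product-to-sum, ∫_0^π sin(nx)cos(n'x) dx = ½∫_0^π [sin((n+n')x) + sin((n−n')x)] dx, which is 0 when n+n' is even and 2n/(n²−n'²) when n+n' is odd (it need not vanish on (0, π)).
  u² squared terms: (-3)²·∫cos(x)² dx = 9·π/2 = 9*π/2;  (-2)²·∫sin(x)² dx = 4·π/2 = 2*π.
  u² cross terms: 2·(-3)·(-2)·∫cos(x)·sin(x) dx = 12·(0) = 0.
  So ∫_0^π u² dx = 9*π/2 + 2*π + 0 = 13*π/2.
  (u')² squared terms: (-2)²·∫cos(x)² dx = 4·π/2 = 2*π;  (3)²·∫sin(x)² dx = 9·π/2 = 9*π/2.
  (u')² cross terms: 2·(-2)·(3)·∫cos(x)·sin(x) dx = -12·(0) = 0.
  So ∫_0^π (u')² dx = 2*π + 9*π/2 + 0 = 13*π/2.
||u||_{H^1}^2 = (13*π/2) + (13*π/2) = 13*π.
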